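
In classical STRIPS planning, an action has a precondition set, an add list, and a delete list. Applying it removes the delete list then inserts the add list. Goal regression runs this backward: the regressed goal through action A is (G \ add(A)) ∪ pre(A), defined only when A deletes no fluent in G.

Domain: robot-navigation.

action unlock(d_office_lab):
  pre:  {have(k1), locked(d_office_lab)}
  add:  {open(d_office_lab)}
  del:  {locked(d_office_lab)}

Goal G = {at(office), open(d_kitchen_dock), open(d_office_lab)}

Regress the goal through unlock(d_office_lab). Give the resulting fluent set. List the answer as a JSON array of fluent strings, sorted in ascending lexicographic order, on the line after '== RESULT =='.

Regress:
  G ∩ del = {}  (empty — regression defined)
  G \ add = {at(office), open(d_kitchen_dock), open(d_office_lab)} \ {open(d_office_lab)} = {at(office), open(d_kitchen_dock)}
  ∪ pre   = {at(office), open(d_kitchen_dock)} ∪ {have(k1), locked(d_office_lab)}
          = {at(office), have(k1), locked(d_office_lab), open(d_kitchen_dock)}

== RESULT ==
["at(office)", "have(k1)", "locked(d_office_lab)", "open(d_kitchen_dock)"]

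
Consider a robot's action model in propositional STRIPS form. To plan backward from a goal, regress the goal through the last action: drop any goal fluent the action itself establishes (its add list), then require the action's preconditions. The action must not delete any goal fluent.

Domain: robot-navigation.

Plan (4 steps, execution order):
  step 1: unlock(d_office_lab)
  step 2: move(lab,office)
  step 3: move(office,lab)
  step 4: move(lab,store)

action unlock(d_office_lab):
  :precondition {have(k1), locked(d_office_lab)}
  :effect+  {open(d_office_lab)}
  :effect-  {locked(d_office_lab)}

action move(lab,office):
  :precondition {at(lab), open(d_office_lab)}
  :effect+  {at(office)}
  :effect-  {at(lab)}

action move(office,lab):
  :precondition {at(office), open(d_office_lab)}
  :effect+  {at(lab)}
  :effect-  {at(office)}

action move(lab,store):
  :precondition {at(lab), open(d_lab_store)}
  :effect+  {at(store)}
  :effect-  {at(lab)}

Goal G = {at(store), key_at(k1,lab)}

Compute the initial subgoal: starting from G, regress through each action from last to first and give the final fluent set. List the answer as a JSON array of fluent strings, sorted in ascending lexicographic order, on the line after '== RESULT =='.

Regress step by step:
  through step 4 (move(lab,store)): drop {at(store)}, keep {key_at(k1,lab)}, require {at(lab), open(d_lab_store)}
    → {at(lab), key_at(k1,lab), open(d_lab_store)}
  through step 3 (move(office,lab)): drop {at(lab)}, keep {key_at(k1,lab), open(d_lab_store)}, require {at(office), open(d_office_lab)}
    → {at(office), key_at(k1,lab), open(d_lab_store), open(d_office_lab)}
  through step 2 (move(lab,office)): drop {at(office)}, keep {key_at(k1,lab), open(d_lab_store), open(d_office_lab)}, require {at(lab), open(d_office_lab)}
    → {at(lab), key_at(k1,lab), open(d_lab_store), open(d_office_lab)}
  through step 1 (unlock(d_office_lab)): drop {open(d_office_lab)}, keep {at(lab), key_at(k1,lab), open(d_lab_store)}, require {have(k1), locked(d_office_lab)}
    → {at(lab), have(k1), key_at(k1,lab), locked(d_office_lab), open(d_lab_store)}

== RESULT ==
["at(lab)", "have(k1)", "key_at(k1,lab)", "locked(d_office_lab)", "open(d_lab_store)"]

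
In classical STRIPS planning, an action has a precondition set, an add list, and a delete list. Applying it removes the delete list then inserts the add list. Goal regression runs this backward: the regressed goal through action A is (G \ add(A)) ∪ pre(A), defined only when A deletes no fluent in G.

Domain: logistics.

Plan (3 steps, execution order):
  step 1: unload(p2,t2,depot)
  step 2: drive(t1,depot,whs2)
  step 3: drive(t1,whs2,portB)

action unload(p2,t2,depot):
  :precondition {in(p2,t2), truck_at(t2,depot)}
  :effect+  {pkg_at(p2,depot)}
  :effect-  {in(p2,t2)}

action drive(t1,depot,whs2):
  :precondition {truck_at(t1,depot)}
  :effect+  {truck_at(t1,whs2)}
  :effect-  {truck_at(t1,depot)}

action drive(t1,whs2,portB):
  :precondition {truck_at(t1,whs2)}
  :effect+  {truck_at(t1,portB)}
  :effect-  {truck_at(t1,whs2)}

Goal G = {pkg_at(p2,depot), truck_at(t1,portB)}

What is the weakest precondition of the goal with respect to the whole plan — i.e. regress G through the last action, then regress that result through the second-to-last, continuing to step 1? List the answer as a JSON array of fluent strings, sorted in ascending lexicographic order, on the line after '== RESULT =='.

Work backward from the goal:
  through step 3 (drive(t1,whs2,portB)): drop {truck_at(t1,portB)}, keep {pkg_at(p2,depot)}, require {truck_at(t1,whs2)}
    → {pkg_at(p2,depot), truck_at(t1,whs2)}
  through step 2 (drive(t1,depot,whs2)): drop {truck_at(t1,whs2)}, keep {pkg_at(p2,depot)}, require {truck_at(t1,depot)}
    → {pkg_at(p2,depot), truck_at(t1,depot)}
  through step 1 (unload(p2,t2,depot)): drop {pkg_at(p2,depot)}, keep {truck_at(t1,depot)}, require {in(p2,t2), truck_at(t2,depot)}
    → {in(p2,t2), truck_at(t1,depot), truck_at(t2,depot)}

== RESULT ==
["in(p2,t2)", "truck_at(t1,depot)", "truck_at(t2,depot)"]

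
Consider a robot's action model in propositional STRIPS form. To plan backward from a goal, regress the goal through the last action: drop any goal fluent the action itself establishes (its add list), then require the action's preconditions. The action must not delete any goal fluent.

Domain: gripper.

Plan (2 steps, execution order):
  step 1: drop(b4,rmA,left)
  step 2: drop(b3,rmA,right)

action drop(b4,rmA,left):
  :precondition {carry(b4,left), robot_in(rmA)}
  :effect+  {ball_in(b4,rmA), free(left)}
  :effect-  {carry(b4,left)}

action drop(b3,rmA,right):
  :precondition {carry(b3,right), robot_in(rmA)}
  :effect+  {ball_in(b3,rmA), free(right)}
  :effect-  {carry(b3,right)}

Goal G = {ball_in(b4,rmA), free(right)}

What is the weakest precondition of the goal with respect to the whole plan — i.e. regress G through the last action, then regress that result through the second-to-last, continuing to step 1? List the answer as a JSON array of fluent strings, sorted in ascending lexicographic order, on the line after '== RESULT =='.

Regress step by step:
  through step 2 (drop(b3,rmA,right)): drop {free(right)}, keep {ball_in(b4,rmA)}, require {carry(b3,right), robot_in(rmA)}
    → {ball_in(b4,rmA), carry(b3,right), robot_in(rmA)}
  through step 1 (drop(b4,rmA,left)): drop {ball_in(b4,rmA)}, keep {carry(b3,right), robot_in(rmA)}, require {carry(b4,left), robot_in(rmA)}
    → {carry(b3,right), carry(b4,left), robot_in(rmA)}

== RESULT ==
["carry(b3,right)", "carry(b4,left)", "robot_in(rmA)"]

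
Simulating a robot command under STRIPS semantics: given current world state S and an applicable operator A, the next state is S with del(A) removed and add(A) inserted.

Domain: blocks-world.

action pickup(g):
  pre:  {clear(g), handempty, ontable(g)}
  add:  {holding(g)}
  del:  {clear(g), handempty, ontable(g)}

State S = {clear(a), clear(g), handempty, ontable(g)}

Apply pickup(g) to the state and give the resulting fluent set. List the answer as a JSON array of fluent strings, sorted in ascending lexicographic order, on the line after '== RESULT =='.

Progress:
  pre ⊆ S: {clear(g), handempty, ontable(g)} ⊆ S  — applicable
  S \ del = {clear(a)}
  ∪ add   = {clear(a), holding(g)}

== RESULT ==
["clear(a)", "holding(g)"]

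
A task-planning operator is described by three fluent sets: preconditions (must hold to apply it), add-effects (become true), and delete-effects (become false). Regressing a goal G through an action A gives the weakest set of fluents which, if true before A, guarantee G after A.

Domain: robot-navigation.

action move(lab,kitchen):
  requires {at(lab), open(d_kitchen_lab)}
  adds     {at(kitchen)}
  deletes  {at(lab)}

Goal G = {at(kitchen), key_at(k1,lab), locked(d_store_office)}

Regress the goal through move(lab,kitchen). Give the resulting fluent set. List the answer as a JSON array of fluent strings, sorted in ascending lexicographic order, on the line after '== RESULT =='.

Regress:
  G ∩ del = {}  (empty — regression defined)
  G \ add = {at(kitchen), key_at(k1,lab), locked(d_store_office)} \ {at(kitchen)} = {key_at(k1,lab), locked(d_store_office)}
  ∪ pre   = {key_at(k1,lab), locked(d_store_office)} ∪ {at(lab), open(d_kitchen_lab)}
          = {at(lab), key_at(k1,lab), locked(d_store_office), open(d_kitchen_lab)}

== RESULT ==
["at(lab)", "key_at(k1,lab)", "locked(d_store_office)", "open(d_kitchen_lab)"]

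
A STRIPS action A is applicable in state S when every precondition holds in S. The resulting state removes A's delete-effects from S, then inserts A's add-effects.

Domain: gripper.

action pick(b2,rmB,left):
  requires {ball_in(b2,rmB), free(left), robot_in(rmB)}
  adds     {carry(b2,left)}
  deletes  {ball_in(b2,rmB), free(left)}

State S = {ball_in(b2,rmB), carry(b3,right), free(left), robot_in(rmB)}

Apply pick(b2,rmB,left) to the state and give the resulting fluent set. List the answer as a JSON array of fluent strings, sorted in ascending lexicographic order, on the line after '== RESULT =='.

Compute (S \ del) ∪ add:
  pre ⊆ S: {ball_in(b2,rmB), free(left), robot_in(rmB)} ⊆ S  — applicable
  S \ del = {carry(b3,right), robot_in(rmB)}
  ∪ add   = {carry(b2,left), carry(b3,right), robot_in(rmB)}

== RESULT ==
["carry(b2,left)", "carry(b3,right)", "robot_in(rmB)"]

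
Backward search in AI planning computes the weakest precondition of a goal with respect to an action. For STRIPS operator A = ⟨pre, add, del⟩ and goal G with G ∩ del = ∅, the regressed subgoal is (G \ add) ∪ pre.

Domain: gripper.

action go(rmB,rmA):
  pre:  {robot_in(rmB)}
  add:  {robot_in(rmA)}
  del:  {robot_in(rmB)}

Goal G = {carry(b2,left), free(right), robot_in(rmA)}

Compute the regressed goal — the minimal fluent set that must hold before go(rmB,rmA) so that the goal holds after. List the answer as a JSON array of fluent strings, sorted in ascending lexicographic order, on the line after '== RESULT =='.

Compute (G \ add) ∪ pre:
  G ∩ del = {}  (empty — regression defined)
  G \ add = {carry(b2,left), free(right), robot_in(rmA)} \ {robot_in(rmA)} = {carry(b2,left), free(right)}
  ∪ pre   = {carry(b2,left), free(right)} ∪ {robot_in(rmB)}
          = {carry(b2,left), free(right), robot_in(rmB)}

== RESULT ==
["carry(b2,left)", "free(right)", "robot_in(rmB)"]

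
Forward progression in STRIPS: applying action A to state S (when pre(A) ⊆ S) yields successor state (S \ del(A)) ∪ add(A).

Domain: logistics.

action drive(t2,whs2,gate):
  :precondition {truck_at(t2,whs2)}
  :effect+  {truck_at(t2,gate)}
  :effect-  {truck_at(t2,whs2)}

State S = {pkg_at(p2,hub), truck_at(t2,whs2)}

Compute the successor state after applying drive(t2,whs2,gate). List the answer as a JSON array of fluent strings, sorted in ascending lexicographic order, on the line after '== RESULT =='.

Compute (S \ del) ∪ add:
  pre ⊆ S: {truck_at(t2,whs2)} ⊆ S  — applicable
  S \ del = {pkg_at(p2,hub)}
  ∪ add   = {pkg_at(p2,hub), truck_at(t2,gate)}

== RESULT ==
["pkg_at(p2,hub)", "truck_at(t2,gate)"]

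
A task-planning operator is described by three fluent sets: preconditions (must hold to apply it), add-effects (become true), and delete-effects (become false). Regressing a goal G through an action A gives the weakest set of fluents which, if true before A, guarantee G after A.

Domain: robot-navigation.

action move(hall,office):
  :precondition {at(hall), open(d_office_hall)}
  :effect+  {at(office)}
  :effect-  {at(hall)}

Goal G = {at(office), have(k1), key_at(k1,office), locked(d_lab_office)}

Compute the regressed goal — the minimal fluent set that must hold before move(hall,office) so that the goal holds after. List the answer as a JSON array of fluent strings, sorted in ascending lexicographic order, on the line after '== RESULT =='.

Compute (G \ add) ∪ pre:
  G ∩ del = {}  (empty — regression defined)
  G \ add = {at(office), have(k1), key_at(k1,office), locked(d_lab_office)} \ {at(office)} = {have(k1), key_at(k1,office), locked(d_lab_office)}
  ∪ pre   = {have(k1), key_at(k1,office), locked(d_lab_office)} ∪ {at(hall), open(d_office_hall)}
          = {at(hall), have(k1), key_at(k1,office), locked(d_lab_office), open(d_office_hall)}

== RESULT ==
["at(hall)", "have(k1)", "key_at(k1,office)", "locked(d_lab_office)", "open(d_office_hall)"]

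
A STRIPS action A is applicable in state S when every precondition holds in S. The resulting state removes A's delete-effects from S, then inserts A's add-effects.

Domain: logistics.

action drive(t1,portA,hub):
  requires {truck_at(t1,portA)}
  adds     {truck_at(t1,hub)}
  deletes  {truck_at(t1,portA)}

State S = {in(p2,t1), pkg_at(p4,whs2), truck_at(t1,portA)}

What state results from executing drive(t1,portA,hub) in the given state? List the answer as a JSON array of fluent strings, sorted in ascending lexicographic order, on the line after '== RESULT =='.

Compute (S \ del) ∪ add:
  pre ⊆ S: {truck_at(t1,portA)} ⊆ S  — applicable
  S \ del = {in(p2,t1), pkg_at(p4,whs2)}
  ∪ add   = {in(p2,t1), pkg_at(p4,whs2), truck_at(t1,hub)}

== RESULT ==
["in(p2,t1)", "pkg_at(p4,whs2)", "truck_at(t1,hub)"]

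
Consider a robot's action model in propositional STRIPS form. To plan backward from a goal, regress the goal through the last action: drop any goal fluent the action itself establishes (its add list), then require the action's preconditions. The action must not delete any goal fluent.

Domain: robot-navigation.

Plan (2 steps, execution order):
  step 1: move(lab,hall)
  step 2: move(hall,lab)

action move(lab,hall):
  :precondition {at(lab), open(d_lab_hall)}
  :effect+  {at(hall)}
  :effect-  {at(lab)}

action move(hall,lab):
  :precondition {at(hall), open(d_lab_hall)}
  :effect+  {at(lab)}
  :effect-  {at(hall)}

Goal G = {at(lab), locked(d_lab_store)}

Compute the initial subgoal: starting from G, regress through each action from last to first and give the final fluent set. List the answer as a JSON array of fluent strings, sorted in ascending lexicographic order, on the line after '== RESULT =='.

Work backward from the goal:
  through step 2 (move(hall,lab)): drop {at(lab)}, keep {locked(d_lab_store)}, require {at(hall), open(d_lab_hall)}
    → {at(hall), locked(d_lab_store), open(d_lab_hall)}
  through step 1 (move(lab,hall)): drop {at(hall)}, keep {locked(d_lab_store), open(d_lab_hall)}, require {at(lab), open(d_lab_hall)}
    → {at(lab), locked(d_lab_store), open(d_lab_hall)}

== RESULT ==
["at(lab)", "locked(d_lab_store)", "open(d_lab_hall)"]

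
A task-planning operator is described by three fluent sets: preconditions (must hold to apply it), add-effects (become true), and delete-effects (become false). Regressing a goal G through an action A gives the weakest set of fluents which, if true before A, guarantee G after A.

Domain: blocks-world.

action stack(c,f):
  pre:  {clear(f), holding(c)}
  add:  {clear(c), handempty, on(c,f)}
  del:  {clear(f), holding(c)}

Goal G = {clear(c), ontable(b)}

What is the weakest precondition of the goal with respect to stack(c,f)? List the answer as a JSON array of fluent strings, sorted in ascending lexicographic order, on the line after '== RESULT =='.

Compute (G \ add) ∪ pre:
  G ∩ del = {}  (empty — regression defined)
  G \ add = {clear(c), ontable(b)} \ {clear(c), handempty, on(c,f)} = {ontable(b)}
  ∪ pre   = {ontable(b)} ∪ {clear(f), holding(c)}
          = {clear(f), holding(c), ontable(b)}

== RESULT ==
["clear(f)", "holding(c)", "ontable(b)"]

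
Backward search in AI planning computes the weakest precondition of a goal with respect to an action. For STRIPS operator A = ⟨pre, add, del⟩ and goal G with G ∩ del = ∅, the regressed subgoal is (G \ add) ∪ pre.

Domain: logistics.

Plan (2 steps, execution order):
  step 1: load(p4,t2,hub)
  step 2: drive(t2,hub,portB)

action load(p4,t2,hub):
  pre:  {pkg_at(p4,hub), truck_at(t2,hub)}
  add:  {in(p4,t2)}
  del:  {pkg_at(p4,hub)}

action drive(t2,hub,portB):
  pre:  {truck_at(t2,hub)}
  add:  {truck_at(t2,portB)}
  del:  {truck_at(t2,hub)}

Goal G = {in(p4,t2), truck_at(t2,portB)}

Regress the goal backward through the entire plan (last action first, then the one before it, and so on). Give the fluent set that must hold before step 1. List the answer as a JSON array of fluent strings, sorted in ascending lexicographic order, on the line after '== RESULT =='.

Work backward from the goal:
  through step 2 (drive(t2,hub,portB)): drop {truck_at(t2,portB)}, keep {in(p4,t2)}, require {truck_at(t2,hub)}
    → {in(p4,t2), truck_at(t2,hub)}
  through step 1 (load(p4,t2,hub)): drop {in(p4,t2)}, keep {truck_at(t2,hub)}, require {pkg_at(p4,hub), truck_at(t2,hub)}
    → {pkg_at(p4,hub), truck_at(t2,hub)}

== RESULT ==
["pkg_at(p4,hub)", "truck_at(t2,hub)"]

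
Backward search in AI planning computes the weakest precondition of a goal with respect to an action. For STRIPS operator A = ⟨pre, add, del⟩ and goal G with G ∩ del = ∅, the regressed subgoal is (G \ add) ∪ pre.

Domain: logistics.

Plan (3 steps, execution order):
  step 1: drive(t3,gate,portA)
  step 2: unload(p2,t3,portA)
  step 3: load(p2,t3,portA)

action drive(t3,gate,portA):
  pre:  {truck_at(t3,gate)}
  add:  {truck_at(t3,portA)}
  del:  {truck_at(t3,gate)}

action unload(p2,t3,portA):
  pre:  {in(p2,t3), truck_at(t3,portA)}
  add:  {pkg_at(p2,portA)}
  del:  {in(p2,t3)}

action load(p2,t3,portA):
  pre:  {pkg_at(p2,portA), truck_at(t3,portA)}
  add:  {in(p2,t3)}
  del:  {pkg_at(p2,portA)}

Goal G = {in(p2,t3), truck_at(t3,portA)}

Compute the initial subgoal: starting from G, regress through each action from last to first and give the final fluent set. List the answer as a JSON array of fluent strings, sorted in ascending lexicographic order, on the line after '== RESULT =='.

Regress step by step:
  through step 3 (load(p2,t3,portA)): drop {in(p2,t3)}, keep {truck_at(t3,portA)}, require {pkg_at(p2,portA), truck_at(t3,portA)}
    → {pkg_at(p2,portA), truck_at(t3,portA)}
  through step 2 (unload(p2,t3,portA)): drop {pkg_at(p2,portA)}, keep {truck_at(t3,portA)}, require {in(p2,t3), truck_at(t3,portA)}
    → {in(p2,t3), truck_at(t3,portA)}
  through step 1 (drive(t3,gate,portA)): drop {truck_at(t3,portA)}, keep {in(p2,t3)}, require {truck_at(t3,gate)}
    → {in(p2,t3), truck_at(t3,gate)}

== RESULT ==
["in(p2,t3)", "truck_at(t3,gate)"]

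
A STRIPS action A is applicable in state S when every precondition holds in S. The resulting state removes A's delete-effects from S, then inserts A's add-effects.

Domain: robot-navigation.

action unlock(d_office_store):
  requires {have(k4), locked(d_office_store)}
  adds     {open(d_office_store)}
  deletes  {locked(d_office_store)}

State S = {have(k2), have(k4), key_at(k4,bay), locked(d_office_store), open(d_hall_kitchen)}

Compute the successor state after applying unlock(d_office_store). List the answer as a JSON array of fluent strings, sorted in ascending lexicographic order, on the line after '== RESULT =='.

Progress:
  pre ⊆ S: {have(k4), locked(d_office_store)} ⊆ S  — applicable
  S \ del = {have(k2), have(k4), key_at(k4,bay), open(d_hall_kitchen)}
  ∪ add   = {have(k2), have(k4), key_at(k4,bay), open(d_hall_kitchen), open(d_office_store)}

== RESULT ==
["have(k2)", "have(k4)", "key_at(k4,bay)", "open(d_hall_kitchen)", "open(d_office_store)"]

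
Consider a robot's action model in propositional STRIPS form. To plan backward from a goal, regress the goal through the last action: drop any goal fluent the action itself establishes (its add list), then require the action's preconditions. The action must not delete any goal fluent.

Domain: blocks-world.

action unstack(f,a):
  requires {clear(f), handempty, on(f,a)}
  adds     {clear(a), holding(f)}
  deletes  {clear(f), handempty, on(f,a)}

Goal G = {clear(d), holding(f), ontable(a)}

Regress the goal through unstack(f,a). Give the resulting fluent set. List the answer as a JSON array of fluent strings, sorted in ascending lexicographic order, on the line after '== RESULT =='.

Compute (G \ add) ∪ pre:
  G ∩ del = {}  (empty — regression defined)
  G \ add = {clear(d), holding(f), ontable(a)} \ {clear(a), holding(f)} = {clear(d), ontable(a)}
  ∪ pre   = {clear(d), ontable(a)} ∪ {clear(f), handempty, on(f,a)}
          = {clear(d), clear(f), handempty, on(f,a), ontable(a)}

== RESULT ==
["clear(d)", "clear(f)", "handempty", "on(f,a)", "ontable(a)"]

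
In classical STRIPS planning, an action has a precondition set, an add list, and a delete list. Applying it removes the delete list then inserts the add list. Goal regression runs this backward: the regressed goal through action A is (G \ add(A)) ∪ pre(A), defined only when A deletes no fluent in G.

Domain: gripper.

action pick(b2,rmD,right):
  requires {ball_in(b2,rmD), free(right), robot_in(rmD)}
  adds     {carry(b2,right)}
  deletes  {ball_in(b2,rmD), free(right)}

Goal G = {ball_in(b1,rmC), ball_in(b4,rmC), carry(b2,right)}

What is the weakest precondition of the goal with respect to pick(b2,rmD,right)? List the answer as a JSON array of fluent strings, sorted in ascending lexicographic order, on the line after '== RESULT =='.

Regress:
  G ∩ del = {}  (empty — regression defined)
  G \ add = {ball_in(b1,rmC), ball_in(b4,rmC), carry(b2,right)} \ {carry(b2,right)} = {ball_in(b1,rmC), ball_in(b4,rmC)}
  ∪ pre   = {ball_in(b1,rmC), ball_in(b4,rmC)} ∪ {ball_in(b2,rmD), free(right), robot_in(rmD)}
          = {ball_in(b1,rmC), ball_in(b2,rmD), ball_in(b4,rmC), free(right), robot_in(rmD)}

== RESULT ==
["ball_in(b1,rmC)", "ball_in(b2,rmD)", "ball_in(b4,rmC)", "free(right)", "robot_in(rmD)"]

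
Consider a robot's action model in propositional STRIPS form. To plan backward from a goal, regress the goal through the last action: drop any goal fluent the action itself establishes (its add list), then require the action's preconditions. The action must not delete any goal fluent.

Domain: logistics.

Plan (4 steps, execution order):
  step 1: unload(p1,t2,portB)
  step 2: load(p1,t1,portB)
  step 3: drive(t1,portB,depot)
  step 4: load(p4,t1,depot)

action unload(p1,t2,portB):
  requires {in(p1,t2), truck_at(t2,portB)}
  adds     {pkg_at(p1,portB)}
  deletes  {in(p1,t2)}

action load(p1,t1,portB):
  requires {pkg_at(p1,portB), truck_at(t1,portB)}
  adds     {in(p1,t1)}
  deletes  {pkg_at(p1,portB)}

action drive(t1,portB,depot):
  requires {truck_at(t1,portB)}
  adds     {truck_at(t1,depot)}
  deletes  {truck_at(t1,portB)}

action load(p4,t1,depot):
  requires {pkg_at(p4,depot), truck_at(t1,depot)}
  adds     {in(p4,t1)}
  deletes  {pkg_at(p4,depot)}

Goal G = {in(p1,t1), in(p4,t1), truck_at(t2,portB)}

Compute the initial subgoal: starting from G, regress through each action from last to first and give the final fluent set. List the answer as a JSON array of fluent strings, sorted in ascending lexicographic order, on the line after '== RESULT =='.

Work backward from the goal:
  through step 4 (load(p4,t1,depot)): drop {in(p4,t1)}, keep {in(p1,t1), truck_at(t2,portB)}, require {pkg_at(p4,depot), truck_at(t1,depot)}
    → {in(p1,t1), pkg_at(p4,depot), truck_at(t1,depot), truck_at(t2,portB)}
  through step 3 (drive(t1,portB,depot)): drop {truck_at(t1,depot)}, keep {in(p1,t1), pkg_at(p4,depot), truck_at(t2,portB)}, require {truck_at(t1,portB)}
    → {in(p1,t1), pkg_at(p4,depot), truck_at(t1,portB), truck_at(t2,portB)}
  through step 2 (load(p1,t1,portB)): drop {in(p1,t1)}, keep {pkg_at(p4,depot), truck_at(t1,portB), truck_at(t2,portB)}, require {pkg_at(p1,portB), truck_at(t1,portB)}
    → {pkg_at(p1,portB), pkg_at(p4,depot), truck_at(t1,portB), truck_at(t2,portB)}
  through step 1 (unload(p1,t2,portB)): drop {pkg_at(p1,portB)}, keep {pkg_at(p4,depot), truck_at(t1,portB), truck_at(t2,portB)}, require {in(p1,t2), truck_at(t2,portB)}
    → {in(p1,t2), pkg_at(p4,depot), truck_at(t1,portB), truck_at(t2,portB)}

== RESULT ==
["in(p1,t2)", "pkg_at(p4,depot)", "truck_at(t1,portB)", "truck_at(t2,portB)"]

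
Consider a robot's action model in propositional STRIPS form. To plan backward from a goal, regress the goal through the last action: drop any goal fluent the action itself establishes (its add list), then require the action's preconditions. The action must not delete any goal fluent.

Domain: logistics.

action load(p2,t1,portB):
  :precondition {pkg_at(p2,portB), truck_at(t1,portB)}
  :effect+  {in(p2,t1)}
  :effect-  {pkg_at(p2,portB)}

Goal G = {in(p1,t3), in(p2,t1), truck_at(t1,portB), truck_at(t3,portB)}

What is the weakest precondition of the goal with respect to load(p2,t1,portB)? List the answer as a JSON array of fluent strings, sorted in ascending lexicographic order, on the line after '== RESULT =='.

Compute (G \ add) ∪ pre:
  G ∩ del = {}  (empty — regression defined)
  G \ add = {in(p1,t3), in(p2,t1), truck_at(t1,portB), truck_at(t3,portB)} \ {in(p2,t1)} = {in(p1,t3), truck_at(t1,portB), truck_at(t3,portB)}
  ∪ pre   = {in(p1,t3), truck_at(t1,portB), truck_at(t3,portB)} ∪ {pkg_at(p2,portB), truck_at(t1,portB)}
          = {in(p1,t3), pkg_at(p2,portB), truck_at(t1,portB), truck_at(t3,portB)}

== RESULT ==
["in(p1,t3)", "pkg_at(p2,portB)", "truck_at(t1,portB)", "truck_at(t3,portB)"]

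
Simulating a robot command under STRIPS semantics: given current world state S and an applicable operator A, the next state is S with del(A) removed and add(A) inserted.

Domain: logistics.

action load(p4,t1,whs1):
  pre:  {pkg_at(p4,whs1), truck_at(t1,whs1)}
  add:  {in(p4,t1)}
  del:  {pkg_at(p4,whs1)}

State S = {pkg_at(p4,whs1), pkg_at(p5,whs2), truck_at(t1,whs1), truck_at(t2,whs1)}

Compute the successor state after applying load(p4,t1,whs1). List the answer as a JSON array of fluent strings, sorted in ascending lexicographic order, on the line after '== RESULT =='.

Progress:
  pre ⊆ S: {pkg_at(p4,whs1), truck_at(t1,whs1)} ⊆ S  — applicable
  S \ del = {pkg_at(p5,whs2), truck_at(t1,whs1), truck_at(t2,whs1)}
  ∪ add   = {in(p4,t1), pkg_at(p5,whs2), truck_at(t1,whs1), truck_at(t2,whs1)}

== RESULT ==
["in(p4,t1)", "pkg_at(p5,whs2)", "truck_at(t1,whs1)", "truck_at(t2,whs1)"]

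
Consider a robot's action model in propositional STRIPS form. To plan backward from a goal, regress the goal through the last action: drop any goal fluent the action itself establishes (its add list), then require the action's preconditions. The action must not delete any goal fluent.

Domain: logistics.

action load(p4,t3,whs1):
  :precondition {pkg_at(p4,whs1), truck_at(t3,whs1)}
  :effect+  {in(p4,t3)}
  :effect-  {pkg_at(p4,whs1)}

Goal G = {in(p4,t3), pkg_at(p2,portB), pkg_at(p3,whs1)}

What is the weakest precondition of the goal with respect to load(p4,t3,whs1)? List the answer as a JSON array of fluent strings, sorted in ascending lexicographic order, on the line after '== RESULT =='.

Regress:
  G ∩ del = {}  (empty — regression defined)
  G \ add = {in(p4,t3), pkg_at(p2,portB), pkg_at(p3,whs1)} \ {in(p4,t3)} = {pkg_at(p2,portB), pkg_at(p3,whs1)}
  ∪ pre   = {pkg_at(p2,portB), pkg_at(p3,whs1)} ∪ {pkg_at(p4,whs1), truck_at(t3,whs1)}
          = {pkg_at(p2,portB), pkg_at(p3,whs1), pkg_at(p4,whs1), truck_at(t3,whs1)}

== RESULT ==
["pkg_at(p2,portB)", "pkg_at(p3,whs1)", "pkg_at(p4,whs1)", "truck_at(t3,whs1)"]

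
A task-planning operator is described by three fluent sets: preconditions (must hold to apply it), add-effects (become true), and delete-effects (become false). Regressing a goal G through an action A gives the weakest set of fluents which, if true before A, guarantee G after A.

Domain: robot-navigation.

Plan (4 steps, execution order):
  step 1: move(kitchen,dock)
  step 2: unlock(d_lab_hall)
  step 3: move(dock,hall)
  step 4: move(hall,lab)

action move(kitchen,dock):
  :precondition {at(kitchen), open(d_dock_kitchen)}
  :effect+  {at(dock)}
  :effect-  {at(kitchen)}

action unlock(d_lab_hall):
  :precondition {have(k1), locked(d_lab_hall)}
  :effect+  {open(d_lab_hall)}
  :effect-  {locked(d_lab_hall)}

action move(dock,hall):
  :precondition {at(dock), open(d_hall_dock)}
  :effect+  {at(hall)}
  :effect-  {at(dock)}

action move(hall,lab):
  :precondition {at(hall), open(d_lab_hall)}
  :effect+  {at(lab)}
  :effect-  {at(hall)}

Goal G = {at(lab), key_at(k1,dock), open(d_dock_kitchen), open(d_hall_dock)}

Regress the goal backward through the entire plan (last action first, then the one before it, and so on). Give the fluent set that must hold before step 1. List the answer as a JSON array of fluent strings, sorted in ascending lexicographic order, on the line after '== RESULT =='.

Regress step by step:
  through step 4 (move(hall,lab)): drop {at(lab)}, keep {key_at(k1,dock), open(d_dock_kitchen), open(d_hall_dock)}, require {at(hall), open(d_lab_hall)}
    → {at(hall), key_at(k1,dock), open(d_dock_kitchen), open(d_hall_dock), open(d_lab_hall)}
  through step 3 (move(dock,hall)): drop {at(hall)}, keep {key_at(k1,dock), open(d_dock_kitchen), open(d_hall_dock), open(d_lab_hall)}, require {at(dock), open(d_hall_dock)}
    → {at(dock), key_at(k1,dock), open(d_dock_kitchen), open(d_hall_dock), open(d_lab_hall)}
  through step 2 (unlock(d_lab_hall)): drop {open(d_lab_hall)}, keep {at(dock), key_at(k1,dock), open(d_dock_kitchen), open(d_hall_dock)}, require {have(k1), locked(d_lab_hall)}
    → {at(dock), have(k1), key_at(k1,dock), locked(d_lab_hall), open(d_dock_kitchen), open(d_hall_dock)}
  through step 1 (move(kitchen,dock)): drop {at(dock)}, keep {have(k1), key_at(k1,dock), locked(d_lab_hall), open(d_dock_kitchen), open(d_hall_dock)}, require {at(kitchen), open(d_dock_kitchen)}
    → {at(kitchen), have(k1), key_at(k1,dock), locked(d_lab_hall), open(d_dock_kitchen), open(d_hall_dock)}

== RESULT ==
["at(kitchen)", "have(k1)", "key_at(k1,dock)", "locked(d_lab_hall)", "open(d_dock_kitchen)", "open(d_hall_dock)"]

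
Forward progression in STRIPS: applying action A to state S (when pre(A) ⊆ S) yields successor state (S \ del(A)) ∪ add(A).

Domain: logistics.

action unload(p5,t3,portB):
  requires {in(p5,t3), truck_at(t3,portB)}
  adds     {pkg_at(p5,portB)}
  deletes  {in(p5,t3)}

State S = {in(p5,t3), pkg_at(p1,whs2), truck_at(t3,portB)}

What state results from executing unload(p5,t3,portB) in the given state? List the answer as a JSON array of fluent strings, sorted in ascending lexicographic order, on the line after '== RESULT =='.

Compute (S \ del) ∪ add:
  pre ⊆ S: {in(p5,t3), truck_at(t3,portB)} ⊆ S  — applicable
  S \ del = {pkg_at(p1,whs2), truck_at(t3,portB)}
  ∪ add   = {pkg_at(p1,whs2), pkg_at(p5,portB), truck_at(t3,portB)}

== RESULT ==
["pkg_at(p1,whs2)", "pkg_at(p5,portB)", "truck_at(t3,portB)"]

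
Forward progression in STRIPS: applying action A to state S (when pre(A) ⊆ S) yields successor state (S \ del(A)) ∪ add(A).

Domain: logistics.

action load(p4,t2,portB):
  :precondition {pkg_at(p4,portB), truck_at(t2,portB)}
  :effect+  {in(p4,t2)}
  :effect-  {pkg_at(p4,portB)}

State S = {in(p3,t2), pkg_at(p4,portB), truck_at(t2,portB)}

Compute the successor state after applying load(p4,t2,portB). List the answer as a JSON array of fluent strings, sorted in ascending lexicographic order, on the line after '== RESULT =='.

Progress:
  pre ⊆ S: {pkg_at(p4,portB), truck_at(t2,portB)} ⊆ S  — applicable
  S \ del = {in(p3,t2), truck_at(t2,portB)}
  ∪ add   = {in(p3,t2), in(p4,t2), truck_at(t2,portB)}

== RESULT ==
["in(p3,t2)", "in(p4,t2)", "truck_at(t2,portB)"]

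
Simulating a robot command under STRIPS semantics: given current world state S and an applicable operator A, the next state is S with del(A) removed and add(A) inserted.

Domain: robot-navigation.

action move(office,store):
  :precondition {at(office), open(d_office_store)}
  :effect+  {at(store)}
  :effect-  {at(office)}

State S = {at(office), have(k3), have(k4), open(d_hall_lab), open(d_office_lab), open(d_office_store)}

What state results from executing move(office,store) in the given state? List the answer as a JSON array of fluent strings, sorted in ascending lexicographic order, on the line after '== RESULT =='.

Progress:
  pre ⊆ S: {at(office), open(d_office_store)} ⊆ S  — applicable
  S \ del = {have(k3), have(k4), open(d_hall_lab), open(d_office_lab), open(d_office_store)}
  ∪ add   = {at(store), have(k3), have(k4), open(d_hall_lab), open(d_office_lab), open(d_office_store)}

== RESULT ==
["at(store)", "have(k3)", "have(k4)", "open(d_hall_lab)", "open(d_office_lab)", "open(d_office_store)"]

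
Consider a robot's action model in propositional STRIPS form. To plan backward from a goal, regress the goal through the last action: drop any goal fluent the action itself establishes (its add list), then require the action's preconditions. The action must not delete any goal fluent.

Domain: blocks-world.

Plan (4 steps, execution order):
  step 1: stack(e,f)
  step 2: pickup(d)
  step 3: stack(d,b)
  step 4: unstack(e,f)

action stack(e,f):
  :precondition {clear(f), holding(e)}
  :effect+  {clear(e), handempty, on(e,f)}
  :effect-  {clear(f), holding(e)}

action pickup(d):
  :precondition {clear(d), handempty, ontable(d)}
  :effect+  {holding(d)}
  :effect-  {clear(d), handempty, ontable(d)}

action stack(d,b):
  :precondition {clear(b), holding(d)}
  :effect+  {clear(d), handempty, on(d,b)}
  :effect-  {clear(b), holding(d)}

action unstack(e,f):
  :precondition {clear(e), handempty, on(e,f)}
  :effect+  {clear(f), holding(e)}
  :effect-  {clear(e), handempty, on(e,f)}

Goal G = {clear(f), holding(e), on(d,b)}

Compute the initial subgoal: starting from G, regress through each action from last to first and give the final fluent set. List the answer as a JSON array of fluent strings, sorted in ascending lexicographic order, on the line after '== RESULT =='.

Work backward from the goal:
  through step 4 (unstack(e,f)): drop {clear(f), holding(e)}, keep {on(d,b)}, require {clear(e), handempty, on(e,f)}
    → {clear(e), handempty, on(d,b), on(e,f)}
  through step 3 (stack(d,b)): drop {handempty, on(d,b)}, keep {clear(e), on(e,f)}, require {clear(b), holding(d)}
    → {clear(b), clear(e), holding(d), on(e,f)}
  through step 2 (pickup(d)): drop {holding(d)}, keep {clear(b), clear(e), on(e,f)}, require {clear(d), handempty, ontable(d)}
    → {clear(b), clear(d), clear(e), handempty, on(e,f), ontable(d)}
  through step 1 (stack(e,f)): drop {clear(e), handempty, on(e,f)}, keep {clear(b), clear(d), ontable(d)}, require {clear(f), holding(e)}
    → {clear(b), clear(d), clear(f), holding(e), ontable(d)}

== RESULT ==
["clear(b)", "clear(d)", "clear(f)", "holding(e)", "ontable(d)"]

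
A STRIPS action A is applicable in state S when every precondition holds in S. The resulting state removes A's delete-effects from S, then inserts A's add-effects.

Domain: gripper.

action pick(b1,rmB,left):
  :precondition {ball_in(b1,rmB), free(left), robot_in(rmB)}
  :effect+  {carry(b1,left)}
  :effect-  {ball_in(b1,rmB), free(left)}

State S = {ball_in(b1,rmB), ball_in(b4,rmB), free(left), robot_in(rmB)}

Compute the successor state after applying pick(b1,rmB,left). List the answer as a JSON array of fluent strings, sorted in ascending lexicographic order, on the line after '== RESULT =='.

Progress:
  pre ⊆ S: {ball_in(b1,rmB), free(left), robot_in(rmB)} ⊆ S  — applicable
  S \ del = {ball_in(b4,rmB), robot_in(rmB)}
  ∪ add   = {ball_in(b4,rmB), carry(b1,left), robot_in(rmB)}

== RESULT ==
["ball_in(b4,rmB)", "carry(b1,left)", "robot_in(rmB)"]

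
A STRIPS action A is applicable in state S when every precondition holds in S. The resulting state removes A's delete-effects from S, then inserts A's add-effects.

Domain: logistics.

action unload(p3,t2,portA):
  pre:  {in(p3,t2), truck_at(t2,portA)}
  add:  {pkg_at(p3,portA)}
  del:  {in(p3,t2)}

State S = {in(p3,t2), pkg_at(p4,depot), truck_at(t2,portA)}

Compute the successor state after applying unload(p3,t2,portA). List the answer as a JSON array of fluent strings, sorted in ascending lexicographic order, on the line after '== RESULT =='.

Progress:
  pre ⊆ S: {in(p3,t2), truck_at(t2,portA)} ⊆ S  — applicable
  S \ del = {pkg_at(p4,depot), truck_at(t2,portA)}
  ∪ add   = {pkg_at(p3,portA), pkg_at(p4,depot), truck_at(t2,portA)}

== RESULT ==
["pkg_at(p3,portA)", "pkg_at(p4,depot)", "truck_at(t2,portA)"]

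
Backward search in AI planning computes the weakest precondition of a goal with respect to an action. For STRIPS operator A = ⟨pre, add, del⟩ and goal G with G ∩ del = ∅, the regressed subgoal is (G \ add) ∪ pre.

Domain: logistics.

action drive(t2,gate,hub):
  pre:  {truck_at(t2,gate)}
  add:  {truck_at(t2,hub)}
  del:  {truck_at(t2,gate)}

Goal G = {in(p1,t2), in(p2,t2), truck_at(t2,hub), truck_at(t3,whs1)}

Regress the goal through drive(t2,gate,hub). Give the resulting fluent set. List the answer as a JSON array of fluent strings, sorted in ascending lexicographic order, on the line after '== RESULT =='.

Regress:
  G ∩ del = {}  (empty — regression defined)
  G \ add = {in(p1,t2), in(p2,t2), truck_at(t2,hub), truck_at(t3,whs1)} \ {truck_at(t2,hub)} = {in(p1,t2), in(p2,t2), truck_at(t3,whs1)}
  ∪ pre   = {in(p1,t2), in(p2,t2), truck_at(t3,whs1)} ∪ {truck_at(t2,gate)}
          = {in(p1,t2), in(p2,t2), truck_at(t2,gate), truck_at(t3,whs1)}

== RESULT ==
["in(p1,t2)", "in(p2,t2)", "truck_at(t2,gate)", "truck_at(t3,whs1)"]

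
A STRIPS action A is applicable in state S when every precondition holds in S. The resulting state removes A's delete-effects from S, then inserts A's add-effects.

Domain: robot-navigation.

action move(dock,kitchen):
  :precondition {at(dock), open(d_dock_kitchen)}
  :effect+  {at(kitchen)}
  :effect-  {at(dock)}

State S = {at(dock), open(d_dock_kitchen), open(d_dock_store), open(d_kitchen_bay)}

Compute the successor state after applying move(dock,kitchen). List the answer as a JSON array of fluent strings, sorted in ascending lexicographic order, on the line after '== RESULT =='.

Compute (S \ del) ∪ add:
  pre ⊆ S: {at(dock), open(d_dock_kitchen)} ⊆ S  — applicable
  S \ del = {open(d_dock_kitchen), open(d_dock_store), open(d_kitchen_bay)}
  ∪ add   = {at(kitchen), open(d_dock_kitchen), open(d_dock_store), open(d_kitchen_bay)}

== RESULT ==
["at(kitchen)", "open(d_dock_kitchen)", "open(d_dock_store)", "open(d_kitchen_bay)"]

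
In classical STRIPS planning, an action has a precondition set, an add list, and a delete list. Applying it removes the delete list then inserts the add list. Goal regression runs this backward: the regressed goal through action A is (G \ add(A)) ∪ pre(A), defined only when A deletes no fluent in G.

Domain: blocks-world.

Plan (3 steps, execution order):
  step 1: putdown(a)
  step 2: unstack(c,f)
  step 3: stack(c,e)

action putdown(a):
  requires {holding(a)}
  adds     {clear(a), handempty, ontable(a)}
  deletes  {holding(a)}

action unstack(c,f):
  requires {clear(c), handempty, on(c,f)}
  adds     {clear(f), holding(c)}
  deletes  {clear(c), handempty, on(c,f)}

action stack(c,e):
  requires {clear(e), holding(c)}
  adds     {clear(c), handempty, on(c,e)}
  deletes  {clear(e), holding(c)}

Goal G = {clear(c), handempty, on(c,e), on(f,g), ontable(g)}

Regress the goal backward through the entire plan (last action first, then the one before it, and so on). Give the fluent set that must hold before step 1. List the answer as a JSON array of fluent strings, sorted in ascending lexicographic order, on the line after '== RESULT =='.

Regress step by step:
  through step 3 (stack(c,e)): drop {clear(c), handempty, on(c,e)}, keep {on(f,g), ontable(g)}, require {clear(e), holding(c)}
    → {clear(e), holding(c), on(f,g), ontable(g)}
  through step 2 (unstack(c,f)): drop {holding(c)}, keep {clear(e), on(f,g), ontable(g)}, require {clear(c), handempty, on(c,f)}
    → {clear(c), clear(e), handempty, on(c,f), on(f,g), ontable(g)}
  through step 1 (putdown(a)): drop {handempty}, keep {clear(c), clear(e), on(c,f), on(f,g), ontable(g)}, require {holding(a)}
    → {clear(c), clear(e), holding(a), on(c,f), on(f,g), ontable(g)}

== RESULT ==
["clear(c)", "clear(e)", "holding(a)", "on(c,f)", "on(f,g)", "ontable(g)"]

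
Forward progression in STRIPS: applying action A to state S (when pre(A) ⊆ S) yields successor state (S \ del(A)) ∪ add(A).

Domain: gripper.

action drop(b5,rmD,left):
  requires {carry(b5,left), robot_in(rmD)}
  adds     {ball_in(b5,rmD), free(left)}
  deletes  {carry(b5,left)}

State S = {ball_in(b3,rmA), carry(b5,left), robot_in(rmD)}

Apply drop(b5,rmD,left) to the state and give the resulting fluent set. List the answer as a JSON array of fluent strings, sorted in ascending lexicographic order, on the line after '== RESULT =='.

Progress:
  pre ⊆ S: {carry(b5,left), robot_in(rmD)} ⊆ S  — applicable
  S \ del = {ball_in(b3,rmA), robot_in(rmD)}
  ∪ add   = {ball_in(b3,rmA), ball_in(b5,rmD), free(left), robot_in(rmD)}

== RESULT ==
["ball_in(b3,rmA)", "ball_in(b5,rmD)", "free(left)", "robot_in(rmD)"]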